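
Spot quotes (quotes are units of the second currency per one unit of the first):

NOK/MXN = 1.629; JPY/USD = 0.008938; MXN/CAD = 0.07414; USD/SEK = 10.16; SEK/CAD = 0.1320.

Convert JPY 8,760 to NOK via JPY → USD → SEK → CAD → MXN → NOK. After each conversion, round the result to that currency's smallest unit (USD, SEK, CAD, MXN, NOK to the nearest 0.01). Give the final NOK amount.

JPY 8,760 × 0.008938 = USD 78.30
USD 78.30 × 10.16 = SEK 795.53
SEK 795.53 × 0.1320 = CAD 105.01
CAD 105.01 ÷ 0.07414 = MXN 1,416.37
MXN 1,416.37 ÷ 1.629 = NOK 869.47

NOK 869.47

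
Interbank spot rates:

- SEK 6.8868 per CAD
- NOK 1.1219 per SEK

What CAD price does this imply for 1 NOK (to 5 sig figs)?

NOK/CAD = 0.12943

1 NOK ÷ 1.1219 = 0.891345 SEK
0.891345 SEK ÷ 6.8868 = 0.129428 CAD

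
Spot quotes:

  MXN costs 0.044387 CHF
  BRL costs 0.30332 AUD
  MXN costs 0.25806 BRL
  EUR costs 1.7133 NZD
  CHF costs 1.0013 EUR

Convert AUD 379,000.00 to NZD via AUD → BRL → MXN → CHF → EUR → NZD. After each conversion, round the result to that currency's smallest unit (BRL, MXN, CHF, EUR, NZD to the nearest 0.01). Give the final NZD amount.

AUD 379,000.00 ÷ 0.30332 = BRL 1,249,505.47
BRL 1,249,505.47 ÷ 0.25806 = MXN 4,841,918.43
MXN 4,841,918.43 × 0.044387 = CHF 214,918.23
CHF 214,918.23 × 1.0013 = EUR 215,197.62
EUR 215,197.62 × 1.7133 = NZD 368,698.08

NZD 368,698.08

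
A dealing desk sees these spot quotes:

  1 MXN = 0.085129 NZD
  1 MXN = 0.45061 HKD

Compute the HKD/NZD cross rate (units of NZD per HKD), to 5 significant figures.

HKD/NZD = 0.18892

1 HKD ÷ 0.45061 = 2.21921 MXN
2.21921 MXN × 0.085129 = 0.188919 NZD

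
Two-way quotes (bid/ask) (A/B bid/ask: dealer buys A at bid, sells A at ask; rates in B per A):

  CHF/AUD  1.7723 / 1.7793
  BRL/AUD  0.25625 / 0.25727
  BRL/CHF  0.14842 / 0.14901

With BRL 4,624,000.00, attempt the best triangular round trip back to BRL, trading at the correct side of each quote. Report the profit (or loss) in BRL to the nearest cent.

Net profit: BRL 103,791.81

Best loop BRL → CHF → AUD → BRL:
BRL 4,624,000.00 × 0.14842 (sell BRL at bid) = CHF 686,294.08
CHF 686,294.08 × 1.7723 (sell CHF at bid) = AUD 1,216,319.00
AUD 1,216,319.00 ÷ 0.25727 (buy BRL at ask) = BRL 4,727,791.81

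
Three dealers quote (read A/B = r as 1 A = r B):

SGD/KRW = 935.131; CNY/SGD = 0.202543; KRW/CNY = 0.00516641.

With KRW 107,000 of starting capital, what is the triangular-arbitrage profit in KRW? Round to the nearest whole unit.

Profit: KRW 2,347

Profitable loop is KRW → SGD → CNY → KRW:
KRW 107,000 ÷ 935.131 = SGD 114.42
SGD 114.42 ÷ 0.202543 = CNY 564.93
CNY 564.93 ÷ 0.00516641 = KRW 109,347
Profit = KRW 109,347 − KRW 107,000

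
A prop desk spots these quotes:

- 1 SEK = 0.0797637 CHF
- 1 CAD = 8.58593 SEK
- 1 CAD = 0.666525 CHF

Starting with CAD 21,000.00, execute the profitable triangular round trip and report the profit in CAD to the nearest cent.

Profitable loop is CAD → SEK → CHF → CAD:
CAD 21,000.00 × 8.58593 = SEK 180,304.53
SEK 180,304.53 × 0.0797637 = CHF 14,381.76
CHF 14,381.76 ÷ 0.666525 = CAD 21,577.22
Profit = CAD 21,577.22 − CAD 21,000.00

Profit: CAD 577.22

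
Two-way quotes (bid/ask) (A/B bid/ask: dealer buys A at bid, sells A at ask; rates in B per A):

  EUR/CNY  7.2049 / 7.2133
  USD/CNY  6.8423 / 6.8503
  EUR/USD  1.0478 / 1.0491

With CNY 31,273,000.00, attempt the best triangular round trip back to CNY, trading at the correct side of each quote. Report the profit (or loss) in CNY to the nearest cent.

Net profit: CNY 79,416.80

Best loop CNY → USD → EUR → CNY:
CNY 31,273,000.00 ÷ 6.8503 (buy USD at ask) = USD 4,565,201.52
USD 4,565,201.52 ÷ 1.0491 (buy EUR at ask) = EUR 4,351,540.87
EUR 4,351,540.87 × 7.2049 (sell EUR at bid) = CNY 31,352,416.80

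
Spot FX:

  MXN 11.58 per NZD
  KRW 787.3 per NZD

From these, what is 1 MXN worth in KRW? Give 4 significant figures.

MXN/KRW = 67.99

1 MXN ÷ 11.58 = 0.0863558 NZD
0.0863558 NZD × 787.3 = 67.9879 KRW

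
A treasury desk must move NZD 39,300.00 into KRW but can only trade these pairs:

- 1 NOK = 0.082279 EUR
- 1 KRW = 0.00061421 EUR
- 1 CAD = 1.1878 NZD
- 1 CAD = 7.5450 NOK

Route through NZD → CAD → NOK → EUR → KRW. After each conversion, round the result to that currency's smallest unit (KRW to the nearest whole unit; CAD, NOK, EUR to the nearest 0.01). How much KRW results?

NZD 39,300.00 ÷ 1.1878 = CAD 33,086.38
CAD 33,086.38 × 7.5450 = NOK 249,636.74
NOK 249,636.74 × 0.082279 = EUR 20,539.86
EUR 20,539.86 ÷ 0.00061421 = KRW 33,441,103

KRW 33,441,103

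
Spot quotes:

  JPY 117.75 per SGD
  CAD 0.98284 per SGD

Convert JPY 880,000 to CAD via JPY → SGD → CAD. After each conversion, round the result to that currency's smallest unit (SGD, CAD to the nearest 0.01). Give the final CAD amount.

JPY 880,000 ÷ 117.75 = SGD 7,473.46
SGD 7,473.46 × 0.98284 = CAD 7,345.22

CAD 7,345.22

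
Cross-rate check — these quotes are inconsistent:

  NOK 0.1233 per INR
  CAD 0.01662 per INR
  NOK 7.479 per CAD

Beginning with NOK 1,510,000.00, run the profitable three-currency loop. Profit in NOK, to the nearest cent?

Profitable loop is NOK → INR → CAD → NOK:
NOK 1,510,000.00 ÷ 0.1233 = INR 12,246,553.12
INR 12,246,553.12 × 0.01662 = CAD 203,537.71
CAD 203,537.71 × 7.479 = NOK 1,522,258.55
Profit = NOK 1,522,258.55 − NOK 1,510,000.00

Profit: NOK 12,258.55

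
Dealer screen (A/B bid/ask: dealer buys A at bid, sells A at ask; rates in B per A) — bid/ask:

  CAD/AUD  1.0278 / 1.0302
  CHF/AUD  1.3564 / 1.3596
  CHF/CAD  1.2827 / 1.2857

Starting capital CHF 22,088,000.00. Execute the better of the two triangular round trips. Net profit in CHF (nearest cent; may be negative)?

Net profit: CHF 531,499.20

Best loop CHF → AUD → CAD → CHF:
CHF 22,088,000.00 × 1.3564 (sell CHF at bid) = AUD 29,960,163.20
AUD 29,960,163.20 ÷ 1.0302 (buy CAD at ask) = CAD 29,081,890.12
CAD 29,081,890.12 ÷ 1.2857 (buy CHF at ask) = CHF 22,619,499.20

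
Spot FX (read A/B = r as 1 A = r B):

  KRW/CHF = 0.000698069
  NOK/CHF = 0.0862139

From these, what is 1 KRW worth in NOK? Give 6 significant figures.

1 KRW × 0.000698069 = 0.000698069 CHF
0.000698069 CHF ÷ 0.0862139 = 0.00809694 NOK

KRW/NOK = 0.00809694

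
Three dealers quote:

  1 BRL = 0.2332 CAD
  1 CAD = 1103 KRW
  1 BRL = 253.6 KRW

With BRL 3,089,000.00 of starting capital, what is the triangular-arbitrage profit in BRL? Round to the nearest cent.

Profitable loop is BRL → CAD → KRW → BRL:
BRL 3,089,000.00 × 0.2332 = CAD 720,354.80
CAD 720,354.80 × 1103 = KRW 794,551,344
KRW 794,551,344 ÷ 253.6 = BRL 3,133,088.90
Profit = BRL 3,133,088.90 − BRL 3,089,000.00

Profit: BRL 44,088.90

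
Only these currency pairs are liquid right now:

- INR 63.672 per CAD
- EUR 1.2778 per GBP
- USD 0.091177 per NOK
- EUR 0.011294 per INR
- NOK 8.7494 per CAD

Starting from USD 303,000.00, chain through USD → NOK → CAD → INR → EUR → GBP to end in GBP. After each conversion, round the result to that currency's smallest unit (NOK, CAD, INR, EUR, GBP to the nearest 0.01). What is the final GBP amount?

USD 303,000.00 ÷ 0.091177 = NOK 3,323,206.51
NOK 3,323,206.51 ÷ 8.7494 = CAD 379,821.07
CAD 379,821.07 × 63.672 = INR 24,183,967.17
INR 24,183,967.17 × 0.011294 = EUR 273,133.73
EUR 273,133.73 ÷ 1.2778 = GBP 213,753.11

GBP 213,753.11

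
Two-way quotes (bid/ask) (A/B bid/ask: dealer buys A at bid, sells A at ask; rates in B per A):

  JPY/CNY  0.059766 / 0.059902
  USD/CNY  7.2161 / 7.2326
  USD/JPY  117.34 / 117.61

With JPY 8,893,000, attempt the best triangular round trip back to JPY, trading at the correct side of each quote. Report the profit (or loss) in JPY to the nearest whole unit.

Best loop JPY → USD → CNY → JPY:
JPY 8,893,000 ÷ 117.61 (buy USD at ask) = USD 75,614.32
USD 75,614.32 × 7.2161 (sell USD at bid) = CNY 545,640.48
CNY 545,640.48 ÷ 0.059902 (buy JPY at ask) = JPY 9,108,886

Net profit: JPY 215,886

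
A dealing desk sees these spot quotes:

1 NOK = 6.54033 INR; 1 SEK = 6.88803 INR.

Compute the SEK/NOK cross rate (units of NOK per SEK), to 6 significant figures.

1 SEK × 6.88803 = 6.88803 INR
6.88803 INR ÷ 6.54033 = 1.05316 NOK

SEK/NOK = 1.05316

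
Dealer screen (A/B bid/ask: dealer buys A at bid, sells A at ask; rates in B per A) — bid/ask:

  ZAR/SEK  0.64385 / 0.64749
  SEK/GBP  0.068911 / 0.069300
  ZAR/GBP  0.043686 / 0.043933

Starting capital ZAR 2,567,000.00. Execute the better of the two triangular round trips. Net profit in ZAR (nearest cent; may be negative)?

Best loop ZAR → SEK → GBP → ZAR:
ZAR 2,567,000.00 × 0.64385 (sell ZAR at bid) = SEK 1,652,762.95
SEK 1,652,762.95 × 0.068911 (sell SEK at bid) = GBP 113,893.55
GBP 113,893.55 ÷ 0.043933 (buy ZAR at ask) = ZAR 2,592,437.29

Net profit: ZAR 25,437.29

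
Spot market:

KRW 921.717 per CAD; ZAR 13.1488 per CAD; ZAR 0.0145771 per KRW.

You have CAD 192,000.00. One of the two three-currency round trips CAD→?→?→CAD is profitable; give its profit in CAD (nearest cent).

Profitable loop is CAD → KRW → ZAR → CAD:
CAD 192,000.00 × 921.717 = KRW 176,969,664
KRW 176,969,664 × 0.0145771 = ZAR 2,579,704.49
ZAR 2,579,704.49 ÷ 13.1488 = CAD 196,193.15
Profit = CAD 196,193.15 − CAD 192,000.00

Profit: CAD 4,193.15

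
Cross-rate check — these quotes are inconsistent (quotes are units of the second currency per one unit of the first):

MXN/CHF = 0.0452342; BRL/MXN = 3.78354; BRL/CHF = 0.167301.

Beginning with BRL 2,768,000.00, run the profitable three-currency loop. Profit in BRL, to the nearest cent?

Profitable loop is BRL → MXN → CHF → BRL:
BRL 2,768,000.00 × 3.78354 = MXN 10,472,838.72
MXN 10,472,838.72 × 0.0452342 = CHF 473,730.48
CHF 473,730.48 ÷ 0.167301 = BRL 2,831,605.80
Profit = BRL 2,831,605.80 − BRL 2,768,000.00

Profit: BRL 63,605.80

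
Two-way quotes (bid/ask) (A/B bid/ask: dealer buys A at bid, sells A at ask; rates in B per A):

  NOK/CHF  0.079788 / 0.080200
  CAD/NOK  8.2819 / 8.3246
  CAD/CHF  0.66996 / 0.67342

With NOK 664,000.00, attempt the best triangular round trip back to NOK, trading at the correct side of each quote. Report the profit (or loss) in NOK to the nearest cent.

Best loop NOK → CAD → CHF → NOK:
NOK 664,000.00 ÷ 8.3246 (buy CAD at ask) = CAD 79,763.59
CAD 79,763.59 × 0.66996 (sell CAD at bid) = CHF 53,438.42
CHF 53,438.42 ÷ 0.080200 (buy NOK at ask) = NOK 666,314.42

Net profit: NOK 2,314.42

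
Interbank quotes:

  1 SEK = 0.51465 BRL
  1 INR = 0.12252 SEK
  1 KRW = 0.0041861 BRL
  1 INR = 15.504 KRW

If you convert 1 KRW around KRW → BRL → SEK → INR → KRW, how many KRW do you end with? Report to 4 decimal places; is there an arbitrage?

1.0293 (arbitrage exists)

Around KRW → BRL → SEK → INR → KRW: 1 × 0.0041861 ÷ 0.51465 ÷ 0.12252 × 15.504 = 1.029282
Product > 1; profitable direction is KRW → BRL → SEK → INR → KRW.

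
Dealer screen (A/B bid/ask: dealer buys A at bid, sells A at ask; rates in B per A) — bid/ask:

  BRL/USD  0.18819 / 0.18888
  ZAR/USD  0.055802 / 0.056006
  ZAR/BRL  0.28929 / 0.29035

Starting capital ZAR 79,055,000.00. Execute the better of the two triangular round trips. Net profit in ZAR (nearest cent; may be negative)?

Net profit: ZAR 1,384,859.49

Best loop ZAR → USD → BRL → ZAR:
ZAR 79,055,000.00 × 0.055802 (sell ZAR at bid) = USD 4,411,427.11
USD 4,411,427.11 ÷ 0.18888 (buy BRL at ask) = BRL 23,355,713.20
BRL 23,355,713.20 ÷ 0.29035 (buy ZAR at ask) = ZAR 80,439,859.49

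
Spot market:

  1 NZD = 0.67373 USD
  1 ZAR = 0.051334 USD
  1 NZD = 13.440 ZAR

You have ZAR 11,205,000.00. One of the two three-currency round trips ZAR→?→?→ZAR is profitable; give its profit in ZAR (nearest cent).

Profit: ZAR 269,409.63

Profitable loop is ZAR → USD → NZD → ZAR:
ZAR 11,205,000.00 × 0.051334 = USD 575,197.47
USD 575,197.47 ÷ 0.67373 = NZD 853,750.72
NZD 853,750.72 × 13.440 = ZAR 11,474,409.63
Profit = ZAR 11,474,409.63 − ZAR 11,205,000.00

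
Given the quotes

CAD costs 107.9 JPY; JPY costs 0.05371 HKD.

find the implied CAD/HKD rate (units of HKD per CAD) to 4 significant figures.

1 CAD × 107.9 = 107.9 JPY
107.9 JPY × 0.05371 = 5.79531 HKD

CAD/HKD = 5.795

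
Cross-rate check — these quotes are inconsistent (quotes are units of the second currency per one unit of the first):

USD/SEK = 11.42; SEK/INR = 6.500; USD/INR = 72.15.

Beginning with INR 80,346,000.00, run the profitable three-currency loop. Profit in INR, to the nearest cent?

Profitable loop is INR → USD → SEK → INR:
INR 80,346,000.00 ÷ 72.15 = USD 1,113,596.67
USD 1,113,596.67 × 11.42 = SEK 12,717,274.01
SEK 12,717,274.01 × 6.500 = INR 82,662,281.08
Profit = INR 82,662,281.08 − INR 80,346,000.00

Profit: INR 2,316,281.08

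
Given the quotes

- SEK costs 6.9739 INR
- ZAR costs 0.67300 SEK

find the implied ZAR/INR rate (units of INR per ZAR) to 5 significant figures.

ZAR/INR = 4.6934

1 ZAR × 0.67300 = 0.673 SEK
0.673 SEK × 6.9739 = 4.69343 INR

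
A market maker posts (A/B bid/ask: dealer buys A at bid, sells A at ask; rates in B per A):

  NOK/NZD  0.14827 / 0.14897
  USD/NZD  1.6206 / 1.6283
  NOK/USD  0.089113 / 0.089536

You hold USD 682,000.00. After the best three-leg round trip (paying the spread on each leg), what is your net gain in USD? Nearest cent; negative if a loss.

Net profit: USD 11,594.36

Best loop USD → NOK → NZD → USD:
USD 682,000.00 ÷ 0.089536 (buy NOK at ask) = NOK 7,617,047.89
NOK 7,617,047.89 × 0.14827 (sell NOK at bid) = NZD 1,129,379.69
NZD 1,129,379.69 ÷ 1.6283 (buy USD at ask) = USD 693,594.36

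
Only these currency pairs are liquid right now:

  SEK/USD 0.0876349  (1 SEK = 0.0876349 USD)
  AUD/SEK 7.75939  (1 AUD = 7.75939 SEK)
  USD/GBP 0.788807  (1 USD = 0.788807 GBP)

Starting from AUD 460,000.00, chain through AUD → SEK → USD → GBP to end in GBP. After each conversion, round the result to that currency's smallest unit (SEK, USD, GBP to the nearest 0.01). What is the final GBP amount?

AUD 460,000.00 × 7.75939 = SEK 3,569,319.40
SEK 3,569,319.40 × 0.0876349 = USD 312,796.95
USD 312,796.95 × 0.788807 = GBP 246,736.42

GBP 246,736.42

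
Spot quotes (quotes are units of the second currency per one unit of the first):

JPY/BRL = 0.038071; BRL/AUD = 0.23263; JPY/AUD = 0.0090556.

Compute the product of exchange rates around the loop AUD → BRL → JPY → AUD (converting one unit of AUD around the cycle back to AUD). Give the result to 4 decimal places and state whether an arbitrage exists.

Around AUD → BRL → JPY → AUD: 1 ÷ 0.23263 ÷ 0.038071 × 0.0090556 = 1.022486
Product > 1; profitable direction is AUD → BRL → JPY → AUD.

1.0225 (arbitrage exists)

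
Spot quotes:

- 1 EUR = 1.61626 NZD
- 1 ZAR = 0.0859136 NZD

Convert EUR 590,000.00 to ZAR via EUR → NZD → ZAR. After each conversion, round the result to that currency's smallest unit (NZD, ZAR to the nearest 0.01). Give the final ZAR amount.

EUR 590,000.00 × 1.61626 = NZD 953,593.40
NZD 953,593.40 ÷ 0.0859136 = ZAR 11,099,446.42

ZAR 11,099,446.42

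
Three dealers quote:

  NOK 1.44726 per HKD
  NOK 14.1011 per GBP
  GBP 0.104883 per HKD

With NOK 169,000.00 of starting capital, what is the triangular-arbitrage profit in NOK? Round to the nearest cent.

Profitable loop is NOK → HKD → GBP → NOK:
NOK 169,000.00 ÷ 1.44726 = HKD 116,772.38
HKD 116,772.38 × 0.104883 = GBP 12,247.44
GBP 12,247.44 × 14.1011 = NOK 172,702.35
Profit = NOK 172,702.35 − NOK 169,000.00

Profit: NOK 3,702.35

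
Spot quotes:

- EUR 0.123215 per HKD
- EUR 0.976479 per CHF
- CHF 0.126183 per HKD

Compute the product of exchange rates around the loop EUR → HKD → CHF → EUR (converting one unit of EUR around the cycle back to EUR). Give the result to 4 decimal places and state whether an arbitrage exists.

Around EUR → HKD → CHF → EUR: 1 ÷ 0.123215 × 0.126183 × 0.976479 = 1.000000
Product ≈ 1 (deviation 0.000%, within rounding noise).

1.0000 (no arbitrage)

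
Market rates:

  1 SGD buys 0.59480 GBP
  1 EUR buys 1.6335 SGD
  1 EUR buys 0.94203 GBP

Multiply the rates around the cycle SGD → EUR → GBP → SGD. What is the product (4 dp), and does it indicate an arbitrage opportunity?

Around SGD → EUR → GBP → SGD: 1 ÷ 1.6335 × 0.94203 ÷ 0.59480 = 0.969560
Product < 1; profitable direction is SGD → GBP → EUR → SGD.

0.9696 (arbitrage exists)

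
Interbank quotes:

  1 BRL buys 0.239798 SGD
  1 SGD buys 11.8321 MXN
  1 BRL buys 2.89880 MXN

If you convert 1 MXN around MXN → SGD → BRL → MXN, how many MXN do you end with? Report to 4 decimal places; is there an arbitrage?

Around MXN → SGD → BRL → MXN: 1 ÷ 11.8321 ÷ 0.239798 × 2.89880 = 1.021671
Product > 1; profitable direction is MXN → SGD → BRL → MXN.

1.0217 (arbitrage exists)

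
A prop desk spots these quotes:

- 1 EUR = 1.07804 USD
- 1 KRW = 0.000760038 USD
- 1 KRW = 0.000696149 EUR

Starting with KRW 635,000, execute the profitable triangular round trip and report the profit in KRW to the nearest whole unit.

Profitable loop is KRW → USD → EUR → KRW:
KRW 635,000 × 0.000760038 = USD 482.62
USD 482.62 ÷ 1.07804 = EUR 447.69
EUR 447.69 ÷ 0.000696149 = KRW 643,090
Profit = KRW 643,090 − KRW 635,000

Profit: KRW 8,090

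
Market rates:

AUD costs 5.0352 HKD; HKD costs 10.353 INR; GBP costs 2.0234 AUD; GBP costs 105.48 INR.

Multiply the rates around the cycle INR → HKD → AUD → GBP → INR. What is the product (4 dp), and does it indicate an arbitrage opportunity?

Around INR → HKD → AUD → GBP → INR: 1 ÷ 10.353 ÷ 5.0352 ÷ 2.0234 × 105.48 = 1.000013
Product ≈ 1 (deviation 0.001%, within rounding noise).

1.0000 (no arbitrage)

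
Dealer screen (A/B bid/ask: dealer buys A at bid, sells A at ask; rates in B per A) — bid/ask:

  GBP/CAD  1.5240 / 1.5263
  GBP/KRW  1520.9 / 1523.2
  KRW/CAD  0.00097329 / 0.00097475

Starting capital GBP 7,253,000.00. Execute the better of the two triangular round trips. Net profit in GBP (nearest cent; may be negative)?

Net profit: GBP 191,790.30

Best loop GBP → CAD → KRW → GBP:
GBP 7,253,000.00 × 1.5240 (sell GBP at bid) = CAD 11,053,572.00
CAD 11,053,572.00 ÷ 0.00097475 (buy KRW at ask) = KRW 11,339,904,591
KRW 11,339,904,591 ÷ 1523.2 (buy GBP at ask) = GBP 7,444,790.30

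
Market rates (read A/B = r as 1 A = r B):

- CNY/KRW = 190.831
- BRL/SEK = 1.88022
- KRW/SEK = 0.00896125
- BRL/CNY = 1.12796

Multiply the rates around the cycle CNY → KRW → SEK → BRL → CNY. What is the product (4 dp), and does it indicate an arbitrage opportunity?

1.0259 (arbitrage exists)

Around CNY → KRW → SEK → BRL → CNY: 1 × 190.831 × 0.00896125 ÷ 1.88022 × 1.12796 = 1.025894
Product > 1; profitable direction is CNY → KRW → SEK → BRL → CNY.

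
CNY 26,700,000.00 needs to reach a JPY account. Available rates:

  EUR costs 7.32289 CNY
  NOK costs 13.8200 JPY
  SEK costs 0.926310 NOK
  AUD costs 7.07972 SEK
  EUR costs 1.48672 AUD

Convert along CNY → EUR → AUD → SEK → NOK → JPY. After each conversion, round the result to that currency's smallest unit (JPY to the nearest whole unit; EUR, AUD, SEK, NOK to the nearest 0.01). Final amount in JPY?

JPY 491,290,552

CNY 26,700,000.00 ÷ 7.32289 = EUR 3,646,101.47
EUR 3,646,101.47 × 1.48672 = AUD 5,420,731.98
AUD 5,420,731.98 × 7.07972 = SEK 38,377,264.61
SEK 38,377,264.61 × 0.926310 = NOK 35,549,243.98
NOK 35,549,243.98 × 13.8200 = JPY 491,290,552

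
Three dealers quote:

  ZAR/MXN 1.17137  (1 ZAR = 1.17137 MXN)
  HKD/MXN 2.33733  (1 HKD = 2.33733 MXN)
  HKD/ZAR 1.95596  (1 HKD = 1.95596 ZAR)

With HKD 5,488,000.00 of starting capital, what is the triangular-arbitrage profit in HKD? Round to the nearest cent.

Profitable loop is HKD → MXN → ZAR → HKD:
HKD 5,488,000.00 × 2.33733 = MXN 12,827,267.04
MXN 12,827,267.04 ÷ 1.17137 = ZAR 10,950,653.54
ZAR 10,950,653.54 ÷ 1.95596 = HKD 5,598,608.12
Profit = HKD 5,598,608.12 − HKD 5,488,000.00

Profit: HKD 110,608.12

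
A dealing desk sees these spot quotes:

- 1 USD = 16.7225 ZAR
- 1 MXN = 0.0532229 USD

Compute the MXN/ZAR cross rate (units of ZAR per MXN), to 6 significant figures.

MXN/ZAR = 0.890020

1 MXN × 0.0532229 = 0.0532229 USD
0.0532229 USD × 16.7225 = 0.89002 ZAR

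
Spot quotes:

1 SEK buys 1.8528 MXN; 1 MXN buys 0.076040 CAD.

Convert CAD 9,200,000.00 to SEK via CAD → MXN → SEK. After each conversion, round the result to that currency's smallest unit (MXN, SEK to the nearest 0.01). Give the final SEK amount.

SEK 65,300,600.81

CAD 9,200,000.00 ÷ 0.076040 = MXN 120,988,953.18
MXN 120,988,953.18 ÷ 1.8528 = SEK 65,300,600.81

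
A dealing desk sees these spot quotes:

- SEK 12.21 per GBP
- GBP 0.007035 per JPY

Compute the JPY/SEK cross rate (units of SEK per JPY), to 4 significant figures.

JPY/SEK = 0.08590

1 JPY × 0.007035 = 0.007035 GBP
0.007035 GBP × 12.21 = 0.0858973 SEK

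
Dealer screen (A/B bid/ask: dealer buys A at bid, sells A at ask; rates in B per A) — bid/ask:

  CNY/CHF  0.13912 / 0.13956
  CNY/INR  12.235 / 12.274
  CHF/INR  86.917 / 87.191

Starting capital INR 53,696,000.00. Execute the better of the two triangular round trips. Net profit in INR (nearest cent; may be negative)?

Net profit: INR 293,995.23

Best loop INR → CHF → CNY → INR:
INR 53,696,000.00 ÷ 87.191 (buy CHF at ask) = CHF 615,843.38
CHF 615,843.38 ÷ 0.13956 (buy CNY at ask) = CNY 4,412,749.92
CNY 4,412,749.92 × 12.235 (sell CNY at bid) = INR 53,989,995.23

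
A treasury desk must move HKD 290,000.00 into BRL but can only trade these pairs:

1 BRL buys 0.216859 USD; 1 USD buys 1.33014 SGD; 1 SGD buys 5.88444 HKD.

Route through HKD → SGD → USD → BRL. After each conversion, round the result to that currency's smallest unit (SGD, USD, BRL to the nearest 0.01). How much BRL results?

BRL 170,851.20

HKD 290,000.00 ÷ 5.88444 = SGD 49,282.51
SGD 49,282.51 ÷ 1.33014 = USD 37,050.62
USD 37,050.62 ÷ 0.216859 = BRL 170,851.20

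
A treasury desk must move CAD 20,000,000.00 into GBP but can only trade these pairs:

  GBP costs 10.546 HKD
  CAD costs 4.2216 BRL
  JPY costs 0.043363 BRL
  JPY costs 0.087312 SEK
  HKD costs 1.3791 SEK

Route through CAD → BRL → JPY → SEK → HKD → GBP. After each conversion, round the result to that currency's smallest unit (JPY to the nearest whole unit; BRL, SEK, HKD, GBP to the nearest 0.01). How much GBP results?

GBP 11,689,021.76

CAD 20,000,000.00 × 4.2216 = BRL 84,432,000.00
BRL 84,432,000.00 ÷ 0.043363 = JPY 1,947,097,756
JPY 1,947,097,756 × 0.087312 = SEK 170,004,999.27
SEK 170,004,999.27 ÷ 1.3791 = HKD 123,272,423.52
HKD 123,272,423.52 ÷ 10.546 = GBP 11,689,021.76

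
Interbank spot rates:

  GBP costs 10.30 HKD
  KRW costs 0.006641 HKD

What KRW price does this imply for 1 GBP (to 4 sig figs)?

GBP/KRW = 1551

1 GBP × 10.30 = 10.3 HKD
10.3 HKD ÷ 0.006641 = 1550.97 KRW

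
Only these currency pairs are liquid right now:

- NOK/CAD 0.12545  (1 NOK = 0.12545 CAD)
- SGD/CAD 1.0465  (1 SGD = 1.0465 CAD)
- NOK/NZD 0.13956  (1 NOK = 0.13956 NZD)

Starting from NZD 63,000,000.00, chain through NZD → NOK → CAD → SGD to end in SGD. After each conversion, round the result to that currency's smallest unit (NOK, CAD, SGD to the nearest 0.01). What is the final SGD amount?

NZD 63,000,000.00 ÷ 0.13956 = NOK 451,418,744.63
NOK 451,418,744.63 × 0.12545 = CAD 56,630,481.51
CAD 56,630,481.51 ÷ 1.0465 = SGD 54,114,172.49

SGD 54,114,172.49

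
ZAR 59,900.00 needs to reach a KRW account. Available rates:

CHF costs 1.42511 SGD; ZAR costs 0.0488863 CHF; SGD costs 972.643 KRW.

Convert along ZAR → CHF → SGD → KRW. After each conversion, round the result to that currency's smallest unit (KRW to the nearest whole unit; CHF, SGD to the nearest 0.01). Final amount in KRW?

KRW 4,058,975

ZAR 59,900.00 × 0.0488863 = CHF 2,928.29
CHF 2,928.29 × 1.42511 = SGD 4,173.14
SGD 4,173.14 × 972.643 = KRW 4,058,975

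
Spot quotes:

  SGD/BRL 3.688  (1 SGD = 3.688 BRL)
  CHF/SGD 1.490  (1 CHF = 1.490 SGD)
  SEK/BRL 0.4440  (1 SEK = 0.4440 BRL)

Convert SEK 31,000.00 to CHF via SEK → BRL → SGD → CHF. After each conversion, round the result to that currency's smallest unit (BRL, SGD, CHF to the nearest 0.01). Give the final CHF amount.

CHF 2,504.77

SEK 31,000.00 × 0.4440 = BRL 13,764.00
BRL 13,764.00 ÷ 3.688 = SGD 3,732.10
SGD 3,732.10 ÷ 1.490 = CHF 2,504.77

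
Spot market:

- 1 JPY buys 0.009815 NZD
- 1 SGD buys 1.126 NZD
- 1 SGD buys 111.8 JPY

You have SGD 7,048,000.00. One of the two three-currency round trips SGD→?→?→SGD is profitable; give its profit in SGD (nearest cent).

Profitable loop is SGD → NZD → JPY → SGD:
SGD 7,048,000.00 × 1.126 = NZD 7,936,048.00
NZD 7,936,048.00 ÷ 0.009815 = JPY 808,563,220
JPY 808,563,220 ÷ 111.8 = SGD 7,232,229.16
Profit = SGD 7,232,229.16 − SGD 7,048,000.00

Profit: SGD 184,229.16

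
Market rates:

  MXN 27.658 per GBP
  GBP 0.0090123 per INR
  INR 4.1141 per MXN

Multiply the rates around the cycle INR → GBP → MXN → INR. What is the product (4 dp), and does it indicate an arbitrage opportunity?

1.0255 (arbitrage exists)

Around INR → GBP → MXN → INR: 1 × 0.0090123 × 27.658 × 4.1141 = 1.025490
Product > 1; profitable direction is INR → GBP → MXN → INR.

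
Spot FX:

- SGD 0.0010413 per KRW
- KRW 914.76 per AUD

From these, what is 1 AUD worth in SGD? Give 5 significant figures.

AUD/SGD = 0.95254

1 AUD × 914.76 = 914.76 KRW
914.76 KRW × 0.0010413 = 0.95254 SGD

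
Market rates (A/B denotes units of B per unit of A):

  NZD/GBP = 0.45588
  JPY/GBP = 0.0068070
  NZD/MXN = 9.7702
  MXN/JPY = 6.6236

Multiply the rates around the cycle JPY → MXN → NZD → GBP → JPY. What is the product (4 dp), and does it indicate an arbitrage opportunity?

1.0349 (arbitrage exists)

Around JPY → MXN → NZD → GBP → JPY: 1 ÷ 6.6236 ÷ 9.7702 × 0.45588 ÷ 0.0068070 = 1.034897
Product > 1; profitable direction is JPY → MXN → NZD → GBP → JPY.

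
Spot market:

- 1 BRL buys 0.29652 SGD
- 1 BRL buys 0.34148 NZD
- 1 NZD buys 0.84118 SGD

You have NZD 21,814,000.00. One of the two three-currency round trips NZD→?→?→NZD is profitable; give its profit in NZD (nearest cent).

Profitable loop is NZD → BRL → SGD → NZD:
NZD 21,814,000.00 ÷ 0.34148 = BRL 63,880,754.36
BRL 63,880,754.36 × 0.29652 = SGD 18,941,921.28
SGD 18,941,921.28 ÷ 0.84118 = NZD 22,518,273.48
Profit = NZD 22,518,273.48 − NZD 21,814,000.00

Profit: NZD 704,273.48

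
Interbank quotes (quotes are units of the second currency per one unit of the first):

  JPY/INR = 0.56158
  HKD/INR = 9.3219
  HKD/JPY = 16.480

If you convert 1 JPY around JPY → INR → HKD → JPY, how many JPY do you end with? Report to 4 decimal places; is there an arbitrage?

0.9928 (arbitrage exists)

Around JPY → INR → HKD → JPY: 1 × 0.56158 ÷ 9.3219 × 16.480 = 0.992806
Product < 1; profitable direction is JPY → HKD → INR → JPY.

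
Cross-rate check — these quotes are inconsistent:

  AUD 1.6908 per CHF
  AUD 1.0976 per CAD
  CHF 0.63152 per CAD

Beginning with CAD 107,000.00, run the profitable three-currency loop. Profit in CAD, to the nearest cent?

Profitable loop is CAD → AUD → CHF → CAD:
CAD 107,000.00 × 1.0976 = AUD 117,443.20
AUD 117,443.20 ÷ 1.6908 = CHF 69,460.14
CHF 69,460.14 ÷ 0.63152 = CAD 109,988.82
Profit = CAD 109,988.82 − CAD 107,000.00

Profit: CAD 2,988.82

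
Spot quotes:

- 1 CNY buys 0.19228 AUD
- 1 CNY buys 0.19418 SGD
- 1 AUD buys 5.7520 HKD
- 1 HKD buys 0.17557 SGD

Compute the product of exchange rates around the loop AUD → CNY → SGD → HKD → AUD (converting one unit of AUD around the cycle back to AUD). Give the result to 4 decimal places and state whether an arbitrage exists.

1.0000 (no arbitrage)

Around AUD → CNY → SGD → HKD → AUD: 1 ÷ 0.19228 × 0.19418 ÷ 0.17557 ÷ 5.7520 = 1.000003
Product ≈ 1 (deviation 0.000%, within rounding noise).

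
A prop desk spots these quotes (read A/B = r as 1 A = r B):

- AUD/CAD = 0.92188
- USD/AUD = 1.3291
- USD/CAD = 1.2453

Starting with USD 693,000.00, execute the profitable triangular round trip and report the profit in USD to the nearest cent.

Profitable loop is USD → CAD → AUD → USD:
USD 693,000.00 × 1.2453 = CAD 862,992.90
CAD 862,992.90 ÷ 0.92188 = AUD 936,122.81
AUD 936,122.81 ÷ 1.3291 = USD 704,328.35
Profit = USD 704,328.35 − USD 693,000.00

Profit: USD 11,328.35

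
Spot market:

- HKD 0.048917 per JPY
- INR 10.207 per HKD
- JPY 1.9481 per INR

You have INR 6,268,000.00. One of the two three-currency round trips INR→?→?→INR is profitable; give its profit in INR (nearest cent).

Profitable loop is INR → HKD → JPY → INR:
INR 6,268,000.00 ÷ 10.207 = HKD 614,088.37
HKD 614,088.37 ÷ 0.048917 = JPY 12,553,680
JPY 12,553,680 ÷ 1.9481 = INR 6,444,063.51
Profit = INR 6,444,063.51 − INR 6,268,000.00

Profit: INR 176,063.51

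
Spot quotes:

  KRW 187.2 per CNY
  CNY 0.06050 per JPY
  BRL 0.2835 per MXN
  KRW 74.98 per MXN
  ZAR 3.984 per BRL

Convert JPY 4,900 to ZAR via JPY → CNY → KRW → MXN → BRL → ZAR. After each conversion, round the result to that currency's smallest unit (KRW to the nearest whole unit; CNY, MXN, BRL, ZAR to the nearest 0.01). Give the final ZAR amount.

JPY 4,900 × 0.06050 = CNY 296.45
CNY 296.45 × 187.2 = KRW 55,495
KRW 55,495 ÷ 74.98 = MXN 740.13
MXN 740.13 × 0.2835 = BRL 209.83
BRL 209.83 × 3.984 = ZAR 835.96

ZAR 835.96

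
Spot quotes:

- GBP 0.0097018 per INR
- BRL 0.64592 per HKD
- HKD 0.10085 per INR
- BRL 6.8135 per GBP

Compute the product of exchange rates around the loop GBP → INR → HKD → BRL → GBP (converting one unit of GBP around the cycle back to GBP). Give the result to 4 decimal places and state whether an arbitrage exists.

0.9854 (arbitrage exists)

Around GBP → INR → HKD → BRL → GBP: 1 ÷ 0.0097018 × 0.10085 × 0.64592 ÷ 6.8135 = 0.985444
Product < 1; profitable direction is GBP → BRL → HKD → INR → GBP.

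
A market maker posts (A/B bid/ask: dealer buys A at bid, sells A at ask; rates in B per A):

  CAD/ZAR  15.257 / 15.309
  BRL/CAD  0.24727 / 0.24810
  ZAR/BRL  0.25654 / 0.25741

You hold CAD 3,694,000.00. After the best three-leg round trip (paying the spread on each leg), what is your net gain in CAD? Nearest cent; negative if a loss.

Net profit: CAD 84,312.62

Best loop CAD → BRL → ZAR → CAD:
CAD 3,694,000.00 ÷ 0.24810 (buy BRL at ask) = BRL 14,889,157.60
BRL 14,889,157.60 ÷ 0.25741 (buy ZAR at ask) = ZAR 57,842,187.94
ZAR 57,842,187.94 ÷ 15.309 (buy CAD at ask) = CAD 3,778,312.62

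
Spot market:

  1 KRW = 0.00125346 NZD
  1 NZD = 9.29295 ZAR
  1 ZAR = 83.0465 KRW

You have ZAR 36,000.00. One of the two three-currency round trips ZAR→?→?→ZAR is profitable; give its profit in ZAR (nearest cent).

Profitable loop is ZAR → NZD → KRW → ZAR:
ZAR 36,000.00 ÷ 9.29295 = NZD 3,873.90
NZD 3,873.90 ÷ 0.00125346 = KRW 3,090,569
KRW 3,090,569 ÷ 83.0465 = ZAR 37,214.92
Profit = ZAR 37,214.92 − ZAR 36,000.00

Profit: ZAR 1,214.92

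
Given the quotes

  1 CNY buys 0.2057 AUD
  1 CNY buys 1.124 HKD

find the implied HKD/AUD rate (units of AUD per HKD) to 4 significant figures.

1 HKD ÷ 1.124 = 0.88968 CNY
0.88968 CNY × 0.2057 = 0.183007 AUD

HKD/AUD = 0.1830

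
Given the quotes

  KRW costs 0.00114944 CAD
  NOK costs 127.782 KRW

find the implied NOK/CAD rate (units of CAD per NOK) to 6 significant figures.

NOK/CAD = 0.146878

1 NOK × 127.782 = 127.782 KRW
127.782 KRW × 0.00114944 = 0.146878 CAD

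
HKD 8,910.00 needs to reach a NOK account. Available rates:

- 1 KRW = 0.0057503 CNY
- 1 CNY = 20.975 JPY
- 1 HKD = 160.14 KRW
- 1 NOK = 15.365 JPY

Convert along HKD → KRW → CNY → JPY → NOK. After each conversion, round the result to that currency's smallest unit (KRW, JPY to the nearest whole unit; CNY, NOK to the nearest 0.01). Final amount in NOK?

HKD 8,910.00 × 160.14 = KRW 1,426,847
KRW 1,426,847 × 0.0057503 = CNY 8,204.80
CNY 8,204.80 × 20.975 = JPY 172,096
JPY 172,096 ÷ 15.365 = NOK 11,200.52

NOK 11,200.52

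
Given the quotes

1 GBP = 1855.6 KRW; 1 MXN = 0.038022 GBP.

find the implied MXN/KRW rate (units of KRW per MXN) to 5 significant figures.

MXN/KRW = 70.554

1 MXN × 0.038022 = 0.038022 GBP
0.038022 GBP × 1855.6 = 70.5536 KRW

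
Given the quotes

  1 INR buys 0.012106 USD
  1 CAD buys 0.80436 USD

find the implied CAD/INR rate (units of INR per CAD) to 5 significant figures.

CAD/INR = 66.443

1 CAD × 0.80436 = 0.80436 USD
0.80436 USD ÷ 0.012106 = 66.4431 INR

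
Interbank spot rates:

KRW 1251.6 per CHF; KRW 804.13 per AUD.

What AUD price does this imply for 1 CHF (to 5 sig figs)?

1 CHF × 1251.6 = 1251.6 KRW
1251.6 KRW ÷ 804.13 = 1.55646 AUD

CHF/AUD = 1.5565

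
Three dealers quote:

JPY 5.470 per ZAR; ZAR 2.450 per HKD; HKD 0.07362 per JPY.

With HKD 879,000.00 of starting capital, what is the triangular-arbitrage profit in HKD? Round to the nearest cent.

Profit: HKD 11,921.93

Profitable loop is HKD → JPY → ZAR → HKD:
HKD 879,000.00 ÷ 0.07362 = JPY 11,939,690
JPY 11,939,690 ÷ 5.470 = ZAR 2,182,758.74
ZAR 2,182,758.74 ÷ 2.450 = HKD 890,921.93
Profit = HKD 890,921.93 − HKD 879,000.00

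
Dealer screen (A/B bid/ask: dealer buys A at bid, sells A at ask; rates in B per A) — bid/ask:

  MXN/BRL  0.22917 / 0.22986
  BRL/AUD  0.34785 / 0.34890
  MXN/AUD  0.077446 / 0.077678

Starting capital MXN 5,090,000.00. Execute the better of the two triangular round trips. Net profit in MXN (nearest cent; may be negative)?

Net profit: MXN 133,595.27

Best loop MXN → BRL → AUD → MXN:
MXN 5,090,000.00 × 0.22917 (sell MXN at bid) = BRL 1,166,475.30
BRL 1,166,475.30 × 0.34785 (sell BRL at bid) = AUD 405,758.43
AUD 405,758.43 ÷ 0.077678 (buy MXN at ask) = MXN 5,223,595.27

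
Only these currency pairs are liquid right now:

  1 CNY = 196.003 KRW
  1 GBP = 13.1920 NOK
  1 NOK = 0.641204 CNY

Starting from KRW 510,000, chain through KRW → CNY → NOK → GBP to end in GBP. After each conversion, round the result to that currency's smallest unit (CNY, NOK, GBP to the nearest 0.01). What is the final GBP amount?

GBP 307.61

KRW 510,000 ÷ 196.003 = CNY 2,602.00
CNY 2,602.00 ÷ 0.641204 = NOK 4,057.99
NOK 4,057.99 ÷ 13.1920 = GBP 307.61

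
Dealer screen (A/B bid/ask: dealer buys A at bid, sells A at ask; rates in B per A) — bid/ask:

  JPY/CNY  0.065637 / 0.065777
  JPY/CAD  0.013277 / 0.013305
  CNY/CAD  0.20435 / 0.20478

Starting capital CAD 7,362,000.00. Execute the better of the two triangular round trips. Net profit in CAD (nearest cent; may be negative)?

Best loop CAD → JPY → CNY → CAD:
CAD 7,362,000.00 ÷ 0.013305 (buy JPY at ask) = JPY 553,325,817
JPY 553,325,817 × 0.065637 (sell JPY at bid) = CNY 36,318,646.67
CNY 36,318,646.67 × 0.20435 (sell CNY at bid) = CAD 7,421,715.45

Net profit: CAD 59,715.45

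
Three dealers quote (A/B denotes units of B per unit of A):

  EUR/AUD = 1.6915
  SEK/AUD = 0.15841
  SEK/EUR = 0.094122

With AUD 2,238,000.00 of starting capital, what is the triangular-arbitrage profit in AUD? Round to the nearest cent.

Profitable loop is AUD → SEK → EUR → AUD:
AUD 2,238,000.00 ÷ 0.15841 = SEK 14,127,895.97
SEK 14,127,895.97 × 0.094122 = EUR 1,329,745.82
EUR 1,329,745.82 × 1.6915 = AUD 2,249,265.06
Profit = AUD 2,249,265.06 − AUD 2,238,000.00

Profit: AUD 11,265.06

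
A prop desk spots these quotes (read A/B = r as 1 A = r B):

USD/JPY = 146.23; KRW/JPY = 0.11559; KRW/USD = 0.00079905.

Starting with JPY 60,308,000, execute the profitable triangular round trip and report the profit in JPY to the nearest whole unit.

Profitable loop is JPY → KRW → USD → JPY:
JPY 60,308,000 ÷ 0.11559 = KRW 521,740,635
KRW 521,740,635 × 0.00079905 = USD 416,896.85
USD 416,896.85 × 146.23 = JPY 60,962,827
Profit = JPY 60,962,827 − JPY 60,308,000

Profit: JPY 654,827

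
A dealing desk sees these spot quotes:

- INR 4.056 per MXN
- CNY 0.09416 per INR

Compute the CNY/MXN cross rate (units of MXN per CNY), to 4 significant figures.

CNY/MXN = 2.618

1 CNY ÷ 0.09416 = 10.6202 INR
10.6202 INR ÷ 4.056 = 2.6184 MXN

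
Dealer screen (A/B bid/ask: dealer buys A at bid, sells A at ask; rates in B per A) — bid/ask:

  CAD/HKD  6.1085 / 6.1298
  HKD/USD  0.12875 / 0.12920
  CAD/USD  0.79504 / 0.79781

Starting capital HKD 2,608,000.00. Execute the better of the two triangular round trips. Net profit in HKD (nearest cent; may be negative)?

Best loop HKD → CAD → USD → HKD:
HKD 2,608,000.00 ÷ 6.1298 (buy CAD at ask) = CAD 425,462.49
CAD 425,462.49 × 0.79504 (sell CAD at bid) = USD 338,259.70
USD 338,259.70 ÷ 0.12920 (buy HKD at ask) = HKD 2,618,109.15

Net profit: HKD 10,109.15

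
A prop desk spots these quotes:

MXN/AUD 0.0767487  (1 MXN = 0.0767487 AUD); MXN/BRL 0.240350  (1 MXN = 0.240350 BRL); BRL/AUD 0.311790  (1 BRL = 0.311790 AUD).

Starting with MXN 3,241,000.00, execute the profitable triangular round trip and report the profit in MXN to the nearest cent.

Profitable loop is MXN → AUD → BRL → MXN:
MXN 3,241,000.00 × 0.0767487 = AUD 248,742.54
AUD 248,742.54 ÷ 0.311790 = BRL 797,788.69
BRL 797,788.69 ÷ 0.240350 = MXN 3,319,278.94
Profit = MXN 3,319,278.94 − MXN 3,241,000.00

Profit: MXN 78,278.94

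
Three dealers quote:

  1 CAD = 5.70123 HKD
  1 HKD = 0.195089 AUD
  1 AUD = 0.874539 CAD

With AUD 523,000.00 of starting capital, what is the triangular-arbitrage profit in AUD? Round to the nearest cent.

Profitable loop is AUD → HKD → CAD → AUD:
AUD 523,000.00 ÷ 0.195089 = HKD 2,680,827.72
HKD 2,680,827.72 ÷ 5.70123 = CAD 470,219.19
CAD 470,219.19 ÷ 0.874539 = AUD 537,676.63
Profit = AUD 537,676.63 − AUD 523,000.00

Profit: AUD 14,676.63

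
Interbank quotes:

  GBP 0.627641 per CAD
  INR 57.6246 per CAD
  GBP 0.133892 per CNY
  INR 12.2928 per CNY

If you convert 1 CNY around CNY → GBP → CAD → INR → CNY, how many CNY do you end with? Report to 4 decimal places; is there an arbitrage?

1.0000 (no arbitrage)

Around CNY → GBP → CAD → INR → CNY: 1 × 0.133892 ÷ 0.627641 × 57.6246 ÷ 12.2928 = 1.000001
Product ≈ 1 (deviation 0.000%, within rounding noise).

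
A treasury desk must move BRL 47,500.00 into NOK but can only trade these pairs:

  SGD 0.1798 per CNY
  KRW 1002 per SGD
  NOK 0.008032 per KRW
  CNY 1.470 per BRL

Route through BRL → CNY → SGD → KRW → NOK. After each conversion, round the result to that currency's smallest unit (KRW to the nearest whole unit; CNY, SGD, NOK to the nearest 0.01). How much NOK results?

NOK 101,039.66

BRL 47,500.00 × 1.470 = CNY 69,825.00
CNY 69,825.00 × 0.1798 = SGD 12,554.53
SGD 12,554.53 × 1002 = KRW 12,579,639
KRW 12,579,639 × 0.008032 = NOK 101,039.66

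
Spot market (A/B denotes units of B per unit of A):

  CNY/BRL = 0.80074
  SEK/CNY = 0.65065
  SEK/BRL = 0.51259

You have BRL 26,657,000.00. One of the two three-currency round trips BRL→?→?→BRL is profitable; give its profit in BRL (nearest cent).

Profit: BRL 437,435.08

Profitable loop is BRL → SEK → CNY → BRL:
BRL 26,657,000.00 ÷ 0.51259 = SEK 52,004,526.03
SEK 52,004,526.03 × 0.65065 = CNY 33,836,744.86
CNY 33,836,744.86 × 0.80074 = BRL 27,094,435.08
Profit = BRL 27,094,435.08 − BRL 26,657,000.00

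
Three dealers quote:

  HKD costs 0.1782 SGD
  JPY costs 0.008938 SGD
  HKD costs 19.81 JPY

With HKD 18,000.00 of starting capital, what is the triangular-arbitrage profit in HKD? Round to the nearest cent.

Profitable loop is HKD → SGD → JPY → HKD:
HKD 18,000.00 × 0.1782 = SGD 3,207.60
SGD 3,207.60 ÷ 0.008938 = JPY 358,872
JPY 358,872 ÷ 19.81 = HKD 18,115.71
Profit = HKD 18,115.71 − HKD 18,000.00

Profit: HKD 115.71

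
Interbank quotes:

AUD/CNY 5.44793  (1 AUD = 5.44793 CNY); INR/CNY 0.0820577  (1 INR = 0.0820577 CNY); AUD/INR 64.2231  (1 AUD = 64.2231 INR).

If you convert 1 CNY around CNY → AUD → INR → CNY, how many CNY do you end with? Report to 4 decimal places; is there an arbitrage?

0.9673 (arbitrage exists)

Around CNY → AUD → INR → CNY: 1 ÷ 5.44793 × 64.2231 × 0.0820577 = 0.967340
Product < 1; profitable direction is CNY → INR → AUD → CNY.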